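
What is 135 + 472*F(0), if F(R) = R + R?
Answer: 135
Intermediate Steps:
F(R) = 2*R
135 + 472*F(0) = 135 + 472*(2*0) = 135 + 472*0 = 135 + 0 = 135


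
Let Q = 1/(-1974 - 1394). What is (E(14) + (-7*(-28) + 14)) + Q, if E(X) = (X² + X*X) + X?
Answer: 2074687/3368 ≈ 616.00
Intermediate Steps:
Q = -1/3368 (Q = 1/(-3368) = -1/3368 ≈ -0.00029691)
E(X) = X + 2*X² (E(X) = (X² + X²) + X = 2*X² + X = X + 2*X²)
(E(14) + (-7*(-28) + 14)) + Q = (14*(1 + 2*14) + (-7*(-28) + 14)) - 1/3368 = (14*(1 + 28) + (196 + 14)) - 1/3368 = (14*29 + 210) - 1/3368 = (406 + 210) - 1/3368 = 616 - 1/3368 = 2074687/3368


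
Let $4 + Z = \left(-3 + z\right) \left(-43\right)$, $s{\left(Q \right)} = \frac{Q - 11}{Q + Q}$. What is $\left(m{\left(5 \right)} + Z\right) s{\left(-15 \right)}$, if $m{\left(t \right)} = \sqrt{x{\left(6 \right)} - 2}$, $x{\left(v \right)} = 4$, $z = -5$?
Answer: $\frac{884}{3} + \frac{13 \sqrt{2}}{15} \approx 295.89$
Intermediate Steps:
$s{\left(Q \right)} = \frac{-11 + Q}{2 Q}$
$m{\left(t \right)} = \sqrt{2}$ ($m{\left(t \right)} = \sqrt{4 - 2} = \sqrt{2}$)
$Z = 340$ ($Z = -4 + \left(-3 - 5\right) \left(-43\right) = -4 - -344 = -4 + 344 = 340$)
$\left(m{\left(5 \right)} + Z\right) s{\left(-15 \right)} = \left(\sqrt{2} + 340\right) \frac{-11 - 15}{2 \left(-15\right)} = \left(340 + \sqrt{2}\right) \frac{1}{2} \left(- \frac{1}{15}\right) \left(-26\right) = \left(340 + \sqrt{2}\right) \frac{13}{15} = \frac{884}{3} + \frac{13 \sqrt{2}}{15}$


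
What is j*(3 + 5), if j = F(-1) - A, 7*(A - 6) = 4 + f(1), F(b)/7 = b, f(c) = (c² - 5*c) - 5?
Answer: -688/7 ≈ -98.286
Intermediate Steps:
f(c) = -5 + c² - 5*c
F(b) = 7*b
A = 37/7 (A = 6 + (4 + (-5 + 1² - 5*1))/7 = 6 + (4 + (-5 + 1 - 5))/7 = 6 + (4 - 9)/7 = 6 + (⅐)*(-5) = 6 - 5/7 = 37/7 ≈ 5.2857)
j = -86/7 (j = 7*(-1) - 1*37/7 = -7 - 37/7 = -86/7 ≈ -12.286)
j*(3 + 5) = -86*(3 + 5)/7 = -86/7*8 = -688/7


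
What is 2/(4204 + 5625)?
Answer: 2/9829 ≈ 0.00020348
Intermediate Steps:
2/(4204 + 5625) = 2/9829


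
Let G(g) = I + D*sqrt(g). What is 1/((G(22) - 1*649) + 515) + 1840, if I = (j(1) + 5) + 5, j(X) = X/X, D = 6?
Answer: 8793319/4779 - 2*sqrt(22)/4779 ≈ 1840.0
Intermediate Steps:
j(X) = 1
I = 11 (I = (1 + 5) + 5 = 6 + 5 = 11)
G(g) = 11 + 6*sqrt(g)
1/((G(22) - 1*649) + 515) + 1840 = 1/(((11 + 6*sqrt(22)) - 1*649) + 515) + 1840 = 1/(((11 + 6*sqrt(22)) - 649) + 515) + 1840 = 1/((-638 + 6*sqrt(22)) + 515) + 1840 = 1/(-123 + 6*sqrt(22)) + 1840 = 1840 + 1/(-123 + 6*sqrt(22))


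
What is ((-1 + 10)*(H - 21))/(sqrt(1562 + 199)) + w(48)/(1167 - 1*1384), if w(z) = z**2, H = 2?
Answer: -2304/217 - 57*sqrt(1761)/587 ≈ -14.692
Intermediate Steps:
((-1 + 10)*(H - 21))/(sqrt(1562 + 199)) + w(48)/(1167 - 1*1384) = ((-1 + 10)*(2 - 21))/(sqrt(1562 + 199)) + 48**2/(1167 - 1*1384) = (9*(-19))/(sqrt(1761)) + 2304/(1167 - 1384) = -57*sqrt(1761)/587 + 2304/(-217) = -57*sqrt(1761)/587 + 2304*(-1/217) = -57*sqrt(1761)/587 - 2304/217 = -2304/217 - 57*sqrt(1761)/587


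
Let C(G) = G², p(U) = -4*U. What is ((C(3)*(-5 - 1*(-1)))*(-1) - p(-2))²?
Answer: 784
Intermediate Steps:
((C(3)*(-5 - 1*(-1)))*(-1) - p(-2))² = ((3²*(-5 - 1*(-1)))*(-1) - (-4)*(-2))² = ((9*(-5 + 1))*(-1) - 1*8)² = ((9*(-4))*(-1) - 8)² = (-36*(-1) - 8)² = (36 - 8)² = 28² = 784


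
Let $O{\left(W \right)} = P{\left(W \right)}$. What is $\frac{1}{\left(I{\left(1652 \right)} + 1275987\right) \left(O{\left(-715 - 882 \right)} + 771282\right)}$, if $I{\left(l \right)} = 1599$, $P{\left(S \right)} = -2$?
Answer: $\frac{1}{985376530080} \approx 1.0148 \cdot 10^{-12}$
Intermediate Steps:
$O{\left(W \right)} = -2$
$\frac{1}{\left(I{\left(1652 \right)} + 1275987\right) \left(O{\left(-715 - 882 \right)} + 771282\right)} = \frac{1}{\left(1599 + 1275987\right) \left(-2 + 771282\right)} = \frac{1}{1277586 \cdot 771280} = \frac{1}{985376530080}$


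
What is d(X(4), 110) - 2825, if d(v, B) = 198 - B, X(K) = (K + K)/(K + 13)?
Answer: -2737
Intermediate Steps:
X(K) = 2*K/(13 + K) (X(K) = (2*K)/(13 + K) = 2*K/(13 + K))
d(X(4), 110) - 2825 = (198 - 1*110) - 2825 = (198 - 110) - 2825 = 88 - 2825 = -2737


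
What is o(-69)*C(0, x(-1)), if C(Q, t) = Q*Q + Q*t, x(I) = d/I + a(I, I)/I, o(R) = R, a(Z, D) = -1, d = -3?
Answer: 0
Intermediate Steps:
x(I) = -4/I (x(I) = -3/I - 1/I = -4/I)
C(Q, t) = Q² + Q*t
o(-69)*C(0, x(-1)) = -0*(0 - 4/(-1)) = -0*(0 - 4*(-1)) = -0*(0 + 4) = -0*4 = -69*0 = 0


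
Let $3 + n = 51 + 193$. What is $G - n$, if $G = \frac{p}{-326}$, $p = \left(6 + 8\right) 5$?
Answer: $- \frac{39318}{163} \approx -241.21$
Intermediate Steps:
$n = 241$ ($n = -3 + \left(51 + 193\right) = -3 + 244 = 241$)
$p = 70$ ($p = 14 \cdot 5 = 70$)
$G = - \frac{35}{163}$ ($G = \frac{70}{-326} = 70 \left(- \frac{1}{326}\right) = - \frac{35}{163} \approx -0.21472$)
$G - n = - \frac{35}{163} - 241 = - \frac{39318}{163}$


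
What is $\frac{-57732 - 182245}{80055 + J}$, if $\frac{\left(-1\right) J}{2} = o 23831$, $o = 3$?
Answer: $\frac{239977}{62931} \approx 3.8133$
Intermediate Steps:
$J = -142986$ ($J = - 2 \cdot 3 \cdot 23831 = \left(-2\right) 71493 = -142986$)
$\frac{-57732 - 182245}{80055 + J} = \frac{-57732 - 182245}{80055 - 142986} = - \frac{239977}{-62931} = \left(-239977\right) \left(- \frac{1}{62931}\right) = \frac{239977}{62931}$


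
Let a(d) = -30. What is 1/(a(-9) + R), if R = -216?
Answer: -1/246 ≈ -0.0040650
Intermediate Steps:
1/(a(-9) + R) = 1/(-30 - 216) = 1/(-246) = -1/246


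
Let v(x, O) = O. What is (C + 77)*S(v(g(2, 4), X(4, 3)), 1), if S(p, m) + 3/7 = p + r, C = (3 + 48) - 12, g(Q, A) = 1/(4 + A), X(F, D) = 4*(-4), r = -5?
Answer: -17400/7 ≈ -2485.7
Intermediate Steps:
X(F, D) = -16
C = 39 (C = 51 - 12 = 39)
S(p, m) = -38/7 + p (S(p, m) = -3/7 + (p - 5) = -3/7 + (-5 + p) = -38/7 + p)
(C + 77)*S(v(g(2, 4), X(4, 3)), 1) = (39 + 77)*(-38/7 - 16) = 116*(-150/7) = -17400/7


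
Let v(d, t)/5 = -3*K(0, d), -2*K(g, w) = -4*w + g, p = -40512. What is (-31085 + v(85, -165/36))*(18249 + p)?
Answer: 748816005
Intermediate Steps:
K(g, w) = 2*w - g/2 (K(g, w) = -(-4*w + g)/2 = -(g - 4*w)/2 = 2*w - g/2)
v(d, t) = -30*d (v(d, t) = 5*(-3*(2*d - 1/2*0)) = 5*(-3*(2*d + 0)) = 5*(-6*d) = -30*d)
(-31085 + v(85, -165/36))*(18249 + p) = (-31085 - 30*85)*(18249 - 40512) = (-31085 - 2550)*(-22263) = -33635*(-22263) = 748816005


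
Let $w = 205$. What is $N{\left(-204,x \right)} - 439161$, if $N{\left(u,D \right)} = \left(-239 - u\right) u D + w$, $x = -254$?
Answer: $-2252516$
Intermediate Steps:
$N{\left(u,D \right)} = 205 + D u \left(-239 - u\right)$ ($N{\left(u,D \right)} = \left(-239 - u\right) u D + 205 = u \left(-239 - u\right) D + 205 = D u \left(-239 - u\right) + 205 = 205 + D u \left(-239 - u\right)$)
$N{\left(-204,x \right)} - 439161 = \left(205 - - 254 \left(-204\right)^{2} - \left(-60706\right) \left(-204\right)\right) - 439161 = \left(205 - \left(-254\right) 41616 - 12384024\right) - 439161 = \left(205 + 10570464 - 12384024\right) - 439161 = -1813355 - 439161 = -2252516$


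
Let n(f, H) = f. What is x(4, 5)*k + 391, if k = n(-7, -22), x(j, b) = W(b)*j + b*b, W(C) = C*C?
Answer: -484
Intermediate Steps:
W(C) = C²
x(j, b) = b² + j*b² (x(j, b) = b²*j + b*b = j*b² + b² = b² + j*b²)
k = -7
x(4, 5)*k + 391 = (5²*(1 + 4))*(-7) + 391 = (25*5)*(-7) + 391 = 125*(-7) + 391 = -875 + 391 = -484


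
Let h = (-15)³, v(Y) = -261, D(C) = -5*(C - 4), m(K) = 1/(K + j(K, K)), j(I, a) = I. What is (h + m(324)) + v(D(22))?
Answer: -2356127/648 ≈ -3636.0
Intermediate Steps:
m(K) = 1/(2*K) (m(K) = 1/(K + K) = 1/(2*K))
D(C) = 20 - 5*C (D(C) = -5*(-4 + C) = 20 - 5*C)
h = -3375
(h + m(324)) + v(D(22)) = (-3375 + (½)/324) - 261 = (-3375 + (½)*(1/324)) - 261 = (-3375 + 1/648) - 261 = -2186999/648 - 261 = -2356127/648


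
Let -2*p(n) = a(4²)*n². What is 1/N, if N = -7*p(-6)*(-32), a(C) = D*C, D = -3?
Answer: 1/193536 ≈ 5.1670e-6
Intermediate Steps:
a(C) = -3*C
p(n) = 24*n² (p(n) = -(-3*4²)*n²/2 = -(-3*16)*n²/2 = -(-24)*n² = 24*n²)
N = 193536 (N = -168*(-6)²*(-32) = -168*36*(-32) = -7*864*(-32) = -6048*(-32) = 193536)
1/N = 1/193536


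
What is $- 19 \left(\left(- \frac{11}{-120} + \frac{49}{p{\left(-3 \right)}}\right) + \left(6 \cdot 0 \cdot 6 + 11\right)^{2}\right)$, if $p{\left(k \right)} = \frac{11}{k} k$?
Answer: $- \frac{3148699}{1320} \approx -2385.4$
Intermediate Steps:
$p{\left(k \right)} = 11$
$- 19 \left(\left(- \frac{11}{-120} + \frac{49}{p{\left(-3 \right)}}\right) + \left(6 \cdot 0 \cdot 6 + 11\right)^{2}\right) = - 19 \left(\left(- \frac{11}{-120} + \frac{49}{11}\right) + \left(6 \cdot 0 \cdot 6 + 11\right)^{2}\right) = - 19 \left(\left(\left(-11\right) \left(- \frac{1}{120}\right) + 49 \cdot \frac{1}{11}\right) + \left(0 \cdot 6 + 11\right)^{2}\right) = - 19 \left(\left(\frac{11}{120} + \frac{49}{11}\right) + \left(0 + 11\right)^{2}\right) = - 19 \left(\frac{6001}{1320} + 11^{2}\right) = - 19 \left(\frac{6001}{1320} + 121\right) = - \frac{19 \cdot 165721}{1320} = \left(-1\right) \frac{3148699}{1320} = - \frac{3148699}{1320}$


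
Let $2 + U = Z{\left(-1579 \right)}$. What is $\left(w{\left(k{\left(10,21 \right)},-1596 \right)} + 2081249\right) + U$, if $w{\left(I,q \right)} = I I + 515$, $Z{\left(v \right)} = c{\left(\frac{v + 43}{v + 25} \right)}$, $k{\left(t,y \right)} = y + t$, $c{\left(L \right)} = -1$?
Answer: $2082722$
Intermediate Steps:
$k{\left(t,y \right)} = t + y$
$Z{\left(v \right)} = -1$
$U = -3$ ($U = -2 - 1 = -3$)
$w{\left(I,q \right)} = 515 + I^{2}$ ($w{\left(I,q \right)} = I^{2} + 515 = 515 + I^{2}$)
$\left(w{\left(k{\left(10,21 \right)},-1596 \right)} + 2081249\right) + U = \left(\left(515 + \left(10 + 21\right)^{2}\right) + 2081249\right) - 3 = \left(\left(515 + 31^{2}\right) + 2081249\right) - 3 = \left(\left(515 + 961\right) + 2081249\right) - 3 = \left(1476 + 2081249\right) - 3 = 2082725 - 3 = 2082722$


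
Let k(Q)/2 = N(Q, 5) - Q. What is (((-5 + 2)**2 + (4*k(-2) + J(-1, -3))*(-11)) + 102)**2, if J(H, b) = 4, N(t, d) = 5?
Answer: 301401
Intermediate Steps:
k(Q) = 10 - 2*Q (k(Q) = 2*(5 - Q) = 10 - 2*Q)
(((-5 + 2)**2 + (4*k(-2) + J(-1, -3))*(-11)) + 102)**2 = (((-5 + 2)**2 + (4*(10 - 2*(-2)) + 4)*(-11)) + 102)**2 = (((-3)**2 + (4*(10 + 4) + 4)*(-11)) + 102)**2 = ((9 + (4*14 + 4)*(-11)) + 102)**2 = ((9 + (56 + 4)*(-11)) + 102)**2 = ((9 + 60*(-11)) + 102)**2 = ((9 - 660) + 102)**2 = (-651 + 102)**2 = (-549)**2 = 301401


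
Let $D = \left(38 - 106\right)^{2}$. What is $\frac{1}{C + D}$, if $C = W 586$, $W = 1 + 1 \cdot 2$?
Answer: $\frac{1}{6382} \approx 0.00015669$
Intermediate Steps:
$W = 3$ ($W = 1 + 2 = 3$)
$D = 4624$ ($D = \left(-68\right)^{2} = 4624$)
$C = 1758$ ($C = 3 \cdot 586 = 1758$)
$\frac{1}{C + D} = \frac{1}{1758 + 4624} = \frac{1}{6382}$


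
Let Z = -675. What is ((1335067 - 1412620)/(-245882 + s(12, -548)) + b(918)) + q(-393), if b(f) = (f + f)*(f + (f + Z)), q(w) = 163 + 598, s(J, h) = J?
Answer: 524282693143/245870 ≈ 2.1324e+6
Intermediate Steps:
q(w) = 761
b(f) = 2*f*(-675 + 2*f) (b(f) = (f + f)*(f + (f - 675)) = (2*f)*(f + (-675 + f)) = (2*f)*(-675 + 2*f) = 2*f*(-675 + 2*f))
((1335067 - 1412620)/(-245882 + s(12, -548)) + b(918)) + q(-393) = ((1335067 - 1412620)/(-245882 + 12) + 2*918*(-675 + 2*918)) + 761 = (-77553/(-245870) + 2*918*(-675 + 1836)) + 761 = (-77553*(-1/245870) + 2*918*1161) + 761 = (77553/245870 + 2131596) + 761 = 524095586073/245870 + 761 = 524282693143/245870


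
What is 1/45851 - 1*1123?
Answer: -51490672/45851 ≈ -1123.0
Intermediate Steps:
1/45851 - 1*1123 = 1/45851 - 1123 = -51490672/45851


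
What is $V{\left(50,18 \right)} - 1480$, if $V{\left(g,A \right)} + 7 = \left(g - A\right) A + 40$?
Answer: $-871$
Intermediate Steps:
$V{\left(g,A \right)} = 33 + A \left(g - A\right)$ ($V{\left(g,A \right)} = -7 + \left(\left(g - A\right) A + 40\right) = -7 + \left(A \left(g - A\right) + 40\right) = -7 + \left(40 + A \left(g - A\right)\right) = 33 + A \left(g - A\right)$)
$V{\left(50,18 \right)} - 1480 = \left(33 - 18^{2} + 18 \cdot 50\right) - 1480 = \left(33 - 324 + 900\right) - 1480 = 609 - 1480 = -871$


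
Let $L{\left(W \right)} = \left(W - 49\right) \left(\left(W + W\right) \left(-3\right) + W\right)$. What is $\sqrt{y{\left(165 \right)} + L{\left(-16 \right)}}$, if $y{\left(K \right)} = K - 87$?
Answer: $i \sqrt{5122} \approx 71.568 i$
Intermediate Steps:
$y{\left(K \right)} = -87 + K$ ($y{\left(K \right)} = K - 87 = -87 + K$)
$L{\left(W \right)} = - 5 W \left(-49 + W\right)$ ($L{\left(W \right)} = \left(-49 + W\right) \left(2 W \left(-3\right) + W\right) = \left(-49 + W\right) \left(- 6 W + W\right) = \left(-49 + W\right) \left(- 5 W\right) = - 5 W \left(-49 + W\right)$)
$\sqrt{y{\left(165 \right)} + L{\left(-16 \right)}} = \sqrt{\left(-87 + 165\right) + 5 \left(-16\right) \left(49 - -16\right)} = \sqrt{78 + 5 \left(-16\right) \left(49 + 16\right)} = \sqrt{78 + 5 \left(-16\right) 65} = \sqrt{78 - 5200} = \sqrt{-5122} = i \sqrt{5122}$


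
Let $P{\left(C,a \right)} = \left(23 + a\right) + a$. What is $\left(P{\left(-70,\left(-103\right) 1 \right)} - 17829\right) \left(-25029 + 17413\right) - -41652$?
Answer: $137221044$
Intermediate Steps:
$P{\left(C,a \right)} = 23 + 2 a$
$\left(P{\left(-70,\left(-103\right) 1 \right)} - 17829\right) \left(-25029 + 17413\right) - -41652 = \left(\left(23 + 2 \left(\left(-103\right) 1\right)\right) - 17829\right) \left(-25029 + 17413\right) - -41652 = \left(\left(23 + 2 \left(-103\right)\right) - 17829\right) \left(-7616\right) + 41652 = \left(\left(23 - 206\right) - 17829\right) \left(-7616\right) + 41652 = \left(-183 - 17829\right) \left(-7616\right) + 41652 = \left(-18012\right) \left(-7616\right) + 41652 = 137179392 + 41652 = 137221044$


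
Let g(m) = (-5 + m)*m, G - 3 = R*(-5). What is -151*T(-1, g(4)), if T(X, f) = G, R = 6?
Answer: 4077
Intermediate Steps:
G = -27 (G = 3 + 6*(-5) = 3 - 30 = -27)
g(m) = m*(-5 + m)
T(X, f) = -27
-151*T(-1, g(4)) = -151*(-27) = 4077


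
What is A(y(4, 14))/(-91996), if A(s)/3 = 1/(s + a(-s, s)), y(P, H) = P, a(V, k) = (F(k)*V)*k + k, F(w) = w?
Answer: 3/5151776 ≈ 5.8232e-7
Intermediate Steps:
a(V, k) = k + V*k² (a(V, k) = (k*V)*k + k = (V*k)*k + k = V*k² + k = k + V*k²)
A(s) = 3/(s + s*(1 - s²)) (A(s) = 3/(s + s*(1 + (-s)*s)) = 3/(s + s*(1 - s²)))
A(y(4, 14))/(-91996) = (3/(4*(2 - 1*4²)))/(-91996) = (3*(¼)/(2 - 1*16))*(-1/91996) = (3*(¼)/(2 - 16))*(-1/91996) = (3*(¼)/(-14))*(-1/91996) = (3*(¼)*(-1/14))*(-1/91996) = -3/56*(-1/91996) = 3/5151776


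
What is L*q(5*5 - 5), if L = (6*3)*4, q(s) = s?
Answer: 1440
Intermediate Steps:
L = 72 (L = 18*4 = 72)
L*q(5*5 - 5) = 72*(5*5 - 5) = 72*(25 - 5) = 72*20 = 1440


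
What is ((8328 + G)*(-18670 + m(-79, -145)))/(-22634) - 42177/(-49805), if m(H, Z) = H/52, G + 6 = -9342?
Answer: -12318528057891/14654722810 ≈ -840.58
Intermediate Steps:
G = -9348 (G = -6 - 9342 = -9348)
m(H, Z) = H/52 (m(H, Z) = H*(1/52) = H/52)
((8328 + G)*(-18670 + m(-79, -145)))/(-22634) - 42177/(-49805) = ((8328 - 9348)*(-18670 + (1/52)*(-79)))/(-22634) - 42177/(-49805) = -1020*(-18670 - 79/52)*(-1/22634) - 42177*(-1/49805) = -1020*(-970919/52)*(-1/22634) + 42177/49805 = (247584345/13)*(-1/22634) + 42177/49805 = -247584345/294242 + 42177/49805 = -12318528057891/14654722810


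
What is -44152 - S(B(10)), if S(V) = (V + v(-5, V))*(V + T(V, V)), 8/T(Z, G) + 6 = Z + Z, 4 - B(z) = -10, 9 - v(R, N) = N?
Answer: -487094/11 ≈ -44281.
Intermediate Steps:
v(R, N) = 9 - N
B(z) = 14 (B(z) = 4 - 1*(-10) = 4 + 10 = 14)
T(Z, G) = 8/(-6 + 2*Z) (T(Z, G) = 8/(-6 + (Z + Z)) = 8/(-6 + 2*Z))
S(V) = 9*V + 36/(-3 + V) (S(V) = (V + (9 - V))*(V + 4/(-3 + V)) = 9*(V + 4/(-3 + V)) = 9*V + 36/(-3 + V))
-44152 - S(B(10)) = -44152 - 9*(4 + 14*(-3 + 14))/(-3 + 14) = -44152 - 9*(4 + 14*11)/11 = -44152 - 9*(4 + 154)/11 = -44152 - 9*158/11 = -44152 - 1*1422/11 = -44152 - 1422/11 = -487094/11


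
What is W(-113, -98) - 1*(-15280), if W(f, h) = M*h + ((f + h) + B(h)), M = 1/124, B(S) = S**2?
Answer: 1529677/62 ≈ 24672.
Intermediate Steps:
M = 1/124 ≈ 0.0080645
W(f, h) = f + h**2 + 125*h/124 (W(f, h) = h/124 + ((f + h) + h**2) = h/124 + (f + h + h**2) = f + h**2 + 125*h/124)
W(-113, -98) - 1*(-15280) = (-113 + (-98)**2 + (125/124)*(-98)) - 1*(-15280) = (-113 + 9604 - 6125/62) + 15280 = 582317/62 + 15280 = 1529677/62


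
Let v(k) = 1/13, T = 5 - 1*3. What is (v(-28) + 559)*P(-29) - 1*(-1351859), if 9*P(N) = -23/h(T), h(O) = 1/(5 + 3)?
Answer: 156830191/117 ≈ 1.3404e+6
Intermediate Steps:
T = 2 (T = 5 - 3 = 2)
h(O) = 1/8
v(k) = 1/13
P(N) = -184/9 (P(N) = (-23/1/8)/9 = (-23*8)/9 = (1/9)*(-184) = -184/9)
(v(-28) + 559)*P(-29) - 1*(-1351859) = (1/13 + 559)*(-184/9) - 1*(-1351859) = (7268/13)*(-184/9) + 1351859 = -1337312/117 + 1351859 = 156830191/117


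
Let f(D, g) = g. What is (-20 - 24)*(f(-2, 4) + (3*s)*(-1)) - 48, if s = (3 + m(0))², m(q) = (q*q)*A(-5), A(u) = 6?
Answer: 964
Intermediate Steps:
m(q) = 6*q² (m(q) = (q*q)*6 = q²*6 = 6*q²)
s = 9 (s = (3 + 6*0²)² = (3 + 6*0)² = (3 + 0)² = 3² = 9)
(-20 - 24)*(f(-2, 4) + (3*s)*(-1)) - 48 = (-20 - 24)*(4 + (3*9)*(-1)) - 48 = -44*(4 + 27*(-1)) - 48 = -44*(4 - 27) - 48 = -44*(-23) - 48 = 1012 - 48 = 964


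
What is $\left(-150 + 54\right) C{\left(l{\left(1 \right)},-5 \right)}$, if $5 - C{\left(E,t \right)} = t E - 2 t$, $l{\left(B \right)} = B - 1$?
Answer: $480$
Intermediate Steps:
$l{\left(B \right)} = -1 + B$ ($l{\left(B \right)} = B - 1 = -1 + B$)
$C{\left(E,t \right)} = 5 + 2 t - E t$ ($C{\left(E,t \right)} = 5 - \left(t E - 2 t\right) = 5 - \left(E t - 2 t\right) = 5 - \left(- 2 t + E t\right) = 5 + 2 t - E t$)
$\left(-150 + 54\right) C{\left(l{\left(1 \right)},-5 \right)} = \left(-150 + 54\right) \left(5 + 2 \left(-5\right) - \left(-1 + 1\right) \left(-5\right)\right) = - 96 \left(5 - 10 - 0 \left(-5\right)\right) = - 96 \left(5 - 10 + 0\right) = \left(-96\right) \left(-5\right) = 480$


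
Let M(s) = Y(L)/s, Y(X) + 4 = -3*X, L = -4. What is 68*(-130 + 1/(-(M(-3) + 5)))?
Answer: -62084/7 ≈ -8869.1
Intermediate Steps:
Y(X) = -4 - 3*X
M(s) = 8/s (M(s) = (-4 - 3*(-4))/s = (-4 + 12)/s = 8/s)
68*(-130 + 1/(-(M(-3) + 5))) = 68*(-130 + 1/(-(8/(-3) + 5))) = 68*(-130 + 1/(-(8*(-⅓) + 5))) = 68*(-130 + 1/(-(-8/3 + 5))) = 68*(-130 + 1/(-1*7/3)) = 68*(-130 + 1/(-7/3)) = 68*(-130 - 3/7) = 68*(-913/7) = -62084/7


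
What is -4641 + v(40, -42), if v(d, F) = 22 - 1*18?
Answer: -4637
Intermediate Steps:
v(d, F) = 4 (v(d, F) = 22 - 18 = 4)
-4641 + v(40, -42) = -4641 + 4 = -4637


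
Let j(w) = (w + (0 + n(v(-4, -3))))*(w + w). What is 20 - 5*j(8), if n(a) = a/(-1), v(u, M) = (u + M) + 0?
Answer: -1180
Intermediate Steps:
v(u, M) = M + u (v(u, M) = (M + u) + 0 = M + u)
n(a) = -a (n(a) = a*(-1) = -a)
j(w) = 2*w*(7 + w) (j(w) = (w + (0 - (-3 - 4)))*(w + w) = (w + (0 - 1*(-7)))*(2*w) = (w + (0 + 7))*(2*w) = (w + 7)*(2*w) = (7 + w)*(2*w) = 2*w*(7 + w))
20 - 5*j(8) = 20 - 10*8*(7 + 8) = 20 - 10*8*15 = 20 - 5*240 = 20 - 1200 = -1180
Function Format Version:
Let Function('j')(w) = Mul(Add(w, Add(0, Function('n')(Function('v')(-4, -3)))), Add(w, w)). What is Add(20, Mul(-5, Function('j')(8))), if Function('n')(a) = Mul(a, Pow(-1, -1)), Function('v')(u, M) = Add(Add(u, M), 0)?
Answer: -1180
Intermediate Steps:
Function('v')(u, M) = Add(M, u) (Function('v')(u, M) = Add(Add(M, u), 0) = Add(M, u))
Function('n')(a) = Mul(-1, a) (Function('n')(a) = Mul(a, -1) = Mul(-1, a))
Function('j')(w) = Mul(2, w, Add(7, w)) (Function('j')(w) = Mul(Add(w, Add(0, Mul(-1, Add(-3, -4)))), Add(w, w)) = Mul(Add(w, Add(0, Mul(-1, -7))), Mul(2, w)) = Mul(Add(w, Add(0, 7)), Mul(2, w)) = Mul(Add(w, 7), Mul(2, w)) = Mul(Add(7, w), Mul(2, w)) = Mul(2, w, Add(7, w)))
Add(20, Mul(-5, Function('j')(8))) = Add(20, Mul(-5, Mul(2, 8, Add(7, 8)))) = Add(20, Mul(-5, Mul(2, 8, 15))) = Add(20, Mul(-5, 240)) = Add(20, -1200) = -1180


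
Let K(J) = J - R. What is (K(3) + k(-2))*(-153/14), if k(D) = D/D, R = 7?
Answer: 459/14 ≈ 32.786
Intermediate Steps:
k(D) = 1
K(J) = -7 + J (K(J) = J - 1*7 = J - 7 = -7 + J)
(K(3) + k(-2))*(-153/14) = ((-7 + 3) + 1)*(-153/14) = (-4 + 1)*(-153*1/14) = -3*(-153/14) = 459/14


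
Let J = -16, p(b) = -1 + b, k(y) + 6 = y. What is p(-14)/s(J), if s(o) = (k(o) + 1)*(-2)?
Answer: -5/14 ≈ -0.35714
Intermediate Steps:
k(y) = -6 + y
s(o) = 10 - 2*o (s(o) = ((-6 + o) + 1)*(-2) = (-5 + o)*(-2) = 10 - 2*o)
p(-14)/s(J) = (-1 - 14)/(10 - 2*(-16)) = -15/(10 + 32) = -15/42 = -15*1/42 = -5/14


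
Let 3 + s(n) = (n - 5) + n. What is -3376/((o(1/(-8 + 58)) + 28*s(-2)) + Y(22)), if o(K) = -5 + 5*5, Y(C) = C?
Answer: 1688/147 ≈ 11.483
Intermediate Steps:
s(n) = -8 + 2*n (s(n) = -3 + ((n - 5) + n) = -3 + ((-5 + n) + n) = -3 + (-5 + 2*n) = -8 + 2*n)
o(K) = 20 (o(K) = -5 + 25 = 20)
-3376/((o(1/(-8 + 58)) + 28*s(-2)) + Y(22)) = -3376/((20 + 28*(-8 + 2*(-2))) + 22) = -3376/((20 + 28*(-8 - 4)) + 22) = -3376/((20 + 28*(-12)) + 22) = -3376/((20 - 336) + 22) = -3376/(-316 + 22) = -3376/(-294) = -3376*(-1/294) = 1688/147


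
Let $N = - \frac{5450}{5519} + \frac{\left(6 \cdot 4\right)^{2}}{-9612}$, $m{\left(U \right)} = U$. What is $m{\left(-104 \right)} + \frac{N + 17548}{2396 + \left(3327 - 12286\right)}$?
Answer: $- \frac{1031646913846}{9671059599} \approx -106.67$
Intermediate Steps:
$N = - \frac{1543454}{1473573}$ ($N = \left(-5450\right) \frac{1}{5519} + 24^{2} \left(- \frac{1}{9612}\right) = - \frac{5450}{5519} + 576 \left(- \frac{1}{9612}\right) = - \frac{5450}{5519} - \frac{16}{267} = - \frac{1543454}{1473573} \approx -1.0474$)
$m{\left(-104 \right)} + \frac{N + 17548}{2396 + \left(3327 - 12286\right)} = -104 + \frac{- \frac{1543454}{1473573} + 17548}{2396 + \left(3327 - 12286\right)} = -104 + \frac{25856715550}{1473573 \left(2396 + \left(3327 - 12286\right)\right)} = -104 + \frac{25856715550}{1473573 \left(2396 - 8959\right)} = -104 + \frac{25856715550}{1473573 \left(-6563\right)} = -104 + \frac{25856715550}{1473573} \left(- \frac{1}{6563}\right) = -104 - \frac{25856715550}{9671059599} = - \frac{1031646913846}{9671059599}$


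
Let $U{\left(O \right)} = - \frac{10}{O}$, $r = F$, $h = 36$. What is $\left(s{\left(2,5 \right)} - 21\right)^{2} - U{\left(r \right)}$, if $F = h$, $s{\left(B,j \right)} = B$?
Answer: $\frac{6503}{18} \approx 361.28$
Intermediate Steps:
$F = 36$
$r = 36$
$\left(s{\left(2,5 \right)} - 21\right)^{2} - U{\left(r \right)} = \left(2 - 21\right)^{2} - - \frac{10}{36} = \left(2 - 21\right)^{2} - \left(-10\right) \frac{1}{36} = \left(-19\right)^{2} - - \frac{5}{18} = 361 + \frac{5}{18} = \frac{6503}{18}$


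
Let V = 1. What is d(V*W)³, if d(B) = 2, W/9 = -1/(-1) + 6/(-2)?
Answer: 8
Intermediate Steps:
W = -18 (W = 9*(-1/(-1) + 6/(-2)) = 9*(-1*(-1) + 6*(-½)) = 9*(1 - 3) = 9*(-2) = -18)
d(V*W)³ = 2³ = 8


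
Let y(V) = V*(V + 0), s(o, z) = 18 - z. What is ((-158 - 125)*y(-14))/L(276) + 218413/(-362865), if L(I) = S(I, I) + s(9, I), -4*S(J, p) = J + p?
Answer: 1670075356/11974545 ≈ 139.47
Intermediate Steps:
S(J, p) = -J/4 - p/4 (S(J, p) = -(J + p)/4 = -J/4 - p/4)
L(I) = 18 - 3*I/2 (L(I) = (-I/4 - I/4) + (18 - I) = -I/2 + (18 - I) = 18 - 3*I/2)
y(V) = V² (y(V) = V*V = V²)
((-158 - 125)*y(-14))/L(276) + 218413/(-362865) = ((-158 - 125)*(-14)²)/(18 - 3/2*276) + 218413/(-362865) = (-283*196)/(18 - 414) + 218413*(-1/362865) = -55468/(-396) - 218413/362865 = -55468*(-1/396) - 218413/362865 = 13867/99 - 218413/362865 = 1670075356/11974545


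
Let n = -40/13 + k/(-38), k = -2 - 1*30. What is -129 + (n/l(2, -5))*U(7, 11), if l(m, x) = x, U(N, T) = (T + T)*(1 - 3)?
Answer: -183603/1235 ≈ -148.67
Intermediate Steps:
U(N, T) = -4*T (U(N, T) = (2*T)*(-2) = -4*T)
k = -32 (k = -2 - 30 = -32)
n = -552/247 (n = -40/13 - 32/(-38) = -40*1/13 - 32*(-1/38) = -40/13 + 16/19 = -552/247 ≈ -2.2348)
-129 + (n/l(2, -5))*U(7, 11) = -129 + (-552/247/(-5))*(-4*11) = -129 - 552/247*(-1/5)*(-44) = -129 + (552/1235)*(-44) = -129 - 24288/1235 = -183603/1235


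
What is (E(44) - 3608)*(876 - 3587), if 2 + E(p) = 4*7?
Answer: 9710802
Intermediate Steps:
E(p) = 26 (E(p) = -2 + 4*7 = -2 + 28 = 26)
(E(44) - 3608)*(876 - 3587) = (26 - 3608)*(876 - 3587) = -3582*(-2711) = 9710802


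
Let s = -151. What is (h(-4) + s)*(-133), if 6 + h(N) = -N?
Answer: 20349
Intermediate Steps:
h(N) = -6 - N
(h(-4) + s)*(-133) = ((-6 - 1*(-4)) - 151)*(-133) = ((-6 + 4) - 151)*(-133) = (-2 - 151)*(-133) = -153*(-133) = 20349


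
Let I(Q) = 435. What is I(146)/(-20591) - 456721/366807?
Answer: -9563903156/7552922937 ≈ -1.2663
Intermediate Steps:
I(146)/(-20591) - 456721/366807 = 435/(-20591) - 456721/366807 = 435*(-1/20591) - 456721*1/366807 = -435/20591 - 456721/366807 = -9563903156/7552922937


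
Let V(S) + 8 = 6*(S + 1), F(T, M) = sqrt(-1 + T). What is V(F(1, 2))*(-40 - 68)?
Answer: 216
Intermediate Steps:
V(S) = -2 + 6*S (V(S) = -8 + 6*(S + 1) = -8 + 6*(1 + S) = -8 + (6 + 6*S) = -2 + 6*S)
V(F(1, 2))*(-40 - 68) = (-2 + 6*sqrt(-1 + 1))*(-40 - 68) = (-2 + 6*sqrt(0))*(-108) = (-2 + 6*0)*(-108) = (-2 + 0)*(-108) = -2*(-108) = 216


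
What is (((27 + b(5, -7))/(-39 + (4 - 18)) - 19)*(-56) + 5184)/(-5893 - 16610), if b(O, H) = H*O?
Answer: -110232/397553 ≈ -0.27728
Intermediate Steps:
(((27 + b(5, -7))/(-39 + (4 - 18)) - 19)*(-56) + 5184)/(-5893 - 16610) = (((27 - 7*5)/(-39 + (4 - 18)) - 19)*(-56) + 5184)/(-5893 - 16610) = (((27 - 35)/(-39 - 14) - 19)*(-56) + 5184)/(-22503) = ((-8/(-53) - 19)*(-56) + 5184)*(-1/22503) = ((-8*(-1/53) - 19)*(-56) + 5184)*(-1/22503) = ((8/53 - 19)*(-56) + 5184)*(-1/22503) = (-999/53*(-56) + 5184)*(-1/22503) = (55944/53 + 5184)*(-1/22503) = (330696/53)*(-1/22503) = -110232/397553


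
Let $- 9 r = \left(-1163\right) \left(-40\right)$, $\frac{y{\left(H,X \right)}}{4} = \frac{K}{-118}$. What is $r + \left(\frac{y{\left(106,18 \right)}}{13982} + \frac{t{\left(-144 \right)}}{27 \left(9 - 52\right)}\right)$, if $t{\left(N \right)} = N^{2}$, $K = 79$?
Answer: $- \frac{827937505141}{159625503} \approx -5186.8$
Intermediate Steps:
$y{\left(H,X \right)} = - \frac{158}{59}$ ($y{\left(H,X \right)} = 4 \frac{79}{-118} = 4 \cdot 79 \left(- \frac{1}{118}\right) = 4 \left(- \frac{79}{118}\right) = - \frac{158}{59}$)
$r = - \frac{46520}{9}$ ($r = - \frac{\left(-1163\right) \left(-40\right)}{9} = \left(- \frac{1}{9}\right) 46520 = - \frac{46520}{9} \approx -5168.9$)
$r + \left(\frac{y{\left(106,18 \right)}}{13982} + \frac{t{\left(-144 \right)}}{27 \left(9 - 52\right)}\right) = - \frac{46520}{9} + \left(- \frac{158}{59 \cdot 13982} + \frac{\left(-144\right)^{2}}{27 \left(9 - 52\right)}\right) = - \frac{46520}{9} + \left(\left(- \frac{158}{59}\right) \frac{1}{13982} + \frac{20736}{27 \left(-43\right)}\right) = - \frac{46520}{9} + \left(- \frac{79}{412469} + \frac{20736}{-1161}\right) = - \frac{46520}{9} + \left(- \frac{79}{412469} + 20736 \left(- \frac{1}{1161}\right)\right) = - \frac{46520}{9} - \frac{316779589}{17736167} = - \frac{827937505141}{159625503}$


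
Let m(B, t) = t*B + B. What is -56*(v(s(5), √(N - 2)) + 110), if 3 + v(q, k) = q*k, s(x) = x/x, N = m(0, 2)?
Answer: -5992 - 56*I*√2 ≈ -5992.0 - 79.196*I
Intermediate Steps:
m(B, t) = B + B*t (m(B, t) = B*t + B = B + B*t)
N = 0 (N = 0*(1 + 2) = 0*3 = 0)
s(x) = 1
v(q, k) = -3 + k*q (v(q, k) = -3 + q*k = -3 + k*q)
-56*(v(s(5), √(N - 2)) + 110) = -56*((-3 + √(0 - 2)*1) + 110) = -56*((-3 + √(-2)*1) + 110) = -56*((-3 + (I*√2)*1) + 110) = -56*((-3 + I*√2) + 110) = -56*(107 + I*√2) = -5992 - 56*I*√2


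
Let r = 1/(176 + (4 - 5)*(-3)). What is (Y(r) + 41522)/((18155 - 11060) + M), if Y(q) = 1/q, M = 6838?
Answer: 41701/13933 ≈ 2.9930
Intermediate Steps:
r = 1/179 (r = 1/(176 - 1*(-3)) = 1/(176 + 3) = 1/179 ≈ 0.0055866)
(Y(r) + 41522)/((18155 - 11060) + M) = (1/(1/179) + 41522)/((18155 - 11060) + 6838) = (179 + 41522)/(7095 + 6838) = 41701/13933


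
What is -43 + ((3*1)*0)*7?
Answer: -43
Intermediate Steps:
-43 + ((3*1)*0)*7 = -43 + (3*0)*7 = -43 + 0*7 = -43 + 0 = -43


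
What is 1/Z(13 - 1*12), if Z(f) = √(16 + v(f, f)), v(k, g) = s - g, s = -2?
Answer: √13/13 ≈ 0.27735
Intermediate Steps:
v(k, g) = -2 - g
Z(f) = √(14 - f) (Z(f) = √(16 + (-2 - f)) = √(14 - f))
1/Z(13 - 1*12) = 1/(√(14 - (13 - 1*12))) = 1/(√(14 - (13 - 12))) = 1/(√(14 - 1*1)) = 1/(√(14 - 1)) = 1/(√13) = √13/13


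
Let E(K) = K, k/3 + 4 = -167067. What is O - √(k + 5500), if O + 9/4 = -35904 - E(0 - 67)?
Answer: -143357/4 - I*√495713 ≈ -35839.0 - 704.07*I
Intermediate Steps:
k = -501213 (k = -12 + 3*(-167067) = -12 - 501201 = -501213)
O = -143357/4 (O = -9/4 + (-35904 - (0 - 67)) = -9/4 + (-35904 - 1*(-67)) = -9/4 + (-35904 + 67) = -9/4 - 35837 = -143357/4 ≈ -35839.)
O - √(k + 5500) = -143357/4 - √(-501213 + 5500) = -143357/4 - √(-495713) = -143357/4 - I*√495713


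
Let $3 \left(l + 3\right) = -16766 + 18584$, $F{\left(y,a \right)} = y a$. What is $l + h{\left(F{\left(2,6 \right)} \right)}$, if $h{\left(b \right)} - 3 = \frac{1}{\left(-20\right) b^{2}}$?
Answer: $\frac{1745279}{2880} \approx 606.0$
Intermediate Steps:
$F{\left(y,a \right)} = a y$
$h{\left(b \right)} = 3 - \frac{1}{20 b^{2}}$ ($h{\left(b \right)} = 3 + \frac{1}{\left(-20\right) b^{2}} = 3 - \frac{1}{20 b^{2}}$)
$l = 603$ ($l = -3 + \frac{-16766 + 18584}{3} = -3 + \frac{1}{3} \cdot 1818 = -3 + 606 = 603$)
$l + h{\left(F{\left(2,6 \right)} \right)} = 603 + \left(3 - \frac{1}{20 \cdot 144}\right) = 603 + \left(3 - \frac{1}{2880}\right) = 603 + \frac{8639}{2880} = \frac{1745279}{2880}$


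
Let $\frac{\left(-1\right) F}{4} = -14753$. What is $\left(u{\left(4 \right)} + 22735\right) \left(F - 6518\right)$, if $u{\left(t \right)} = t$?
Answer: $1193661066$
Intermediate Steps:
$F = 59012$ ($F = \left(-4\right) \left(-14753\right) = 59012$)
$\left(u{\left(4 \right)} + 22735\right) \left(F - 6518\right) = \left(4 + 22735\right) \left(59012 - 6518\right) = 22739 \cdot 52494 = 1193661066$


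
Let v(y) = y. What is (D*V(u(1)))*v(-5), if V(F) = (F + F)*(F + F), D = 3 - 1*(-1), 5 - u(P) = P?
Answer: -1280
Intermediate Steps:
u(P) = 5 - P
D = 4 (D = 3 + 1 = 4)
V(F) = 4*F**2 (V(F) = (2*F)*(2*F) = 4*F**2)
(D*V(u(1)))*v(-5) = (4*(4*(5 - 1*1)**2))*(-5) = (4*(4*(5 - 1)**2))*(-5) = (4*(4*4**2))*(-5) = (4*(4*16))*(-5) = (4*64)*(-5) = 256*(-5) = -1280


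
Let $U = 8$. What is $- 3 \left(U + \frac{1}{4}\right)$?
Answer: $- \frac{99}{4} \approx -24.75$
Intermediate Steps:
$- 3 \left(U + \frac{1}{4}\right) = - 3 \left(8 + \frac{1}{4}\right) = \left(-3\right) \frac{33}{4} = - \frac{99}{4}$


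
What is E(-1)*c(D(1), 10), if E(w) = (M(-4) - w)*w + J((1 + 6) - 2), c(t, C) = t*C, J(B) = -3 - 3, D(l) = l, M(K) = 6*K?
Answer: 170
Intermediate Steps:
J(B) = -6
c(t, C) = C*t
E(w) = -6 + w*(-24 - w) (E(w) = (6*(-4) - w)*w - 6 = (-24 - w)*w - 6 = w*(-24 - w) - 6 = -6 + w*(-24 - w))
E(-1)*c(D(1), 10) = (-6 - 1*(-1)² - 24*(-1))*(10*1) = (-6 - 1*1 + 24)*10 = (-6 - 1 + 24)*10 = 17*10 = 170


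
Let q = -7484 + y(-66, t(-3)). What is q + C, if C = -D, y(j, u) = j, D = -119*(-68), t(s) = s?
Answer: -15642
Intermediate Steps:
D = 8092
C = -8092 (C = -1*8092 = -8092)
q = -7550 (q = -7484 - 66 = -7550)
q + C = -7550 - 8092 = -15642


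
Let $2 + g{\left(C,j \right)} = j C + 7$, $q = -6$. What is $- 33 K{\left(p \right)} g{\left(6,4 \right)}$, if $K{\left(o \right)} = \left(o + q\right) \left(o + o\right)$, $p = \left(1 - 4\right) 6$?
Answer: $-826848$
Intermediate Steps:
$g{\left(C,j \right)} = 5 + C j$ ($g{\left(C,j \right)} = -2 + \left(j C + 7\right) = -2 + \left(C j + 7\right) = -2 + \left(7 + C j\right) = 5 + C j$)
$p = -18$ ($p = \left(-3\right) 6 = -18$)
$K{\left(o \right)} = 2 o \left(-6 + o\right)$ ($K{\left(o \right)} = \left(o - 6\right) \left(o + o\right) = \left(-6 + o\right) 2 o = 2 o \left(-6 + o\right)$)
$- 33 K{\left(p \right)} g{\left(6,4 \right)} = - 33 \cdot 2 \left(-18\right) \left(-6 - 18\right) \left(5 + 6 \cdot 4\right) = - 33 \cdot 2 \left(-18\right) \left(-24\right) \left(5 + 24\right) = \left(-33\right) 864 \cdot 29 = \left(-28512\right) 29 = -826848$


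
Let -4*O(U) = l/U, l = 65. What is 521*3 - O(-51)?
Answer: 318787/204 ≈ 1562.7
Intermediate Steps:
O(U) = -65/(4*U)
521*3 - O(-51) = 521*3 - (-65)/(4*(-51)) = 1563 - (-65)*(-1)/(4*51) = 1563 - 1*65/204 = 1563 - 65/204 = 318787/204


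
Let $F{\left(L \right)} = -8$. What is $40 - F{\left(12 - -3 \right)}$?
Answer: $48$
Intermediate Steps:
$40 - F{\left(12 - -3 \right)} = 40 - -8 = 40 + 8 = 48$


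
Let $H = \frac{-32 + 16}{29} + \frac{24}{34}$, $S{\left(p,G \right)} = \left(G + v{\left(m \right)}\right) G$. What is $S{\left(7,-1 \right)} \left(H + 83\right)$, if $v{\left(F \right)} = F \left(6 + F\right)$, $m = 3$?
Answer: $- \frac{1065870}{493} \approx -2162.0$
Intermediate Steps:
$S{\left(p,G \right)} = G \left(27 + G\right)$ ($S{\left(p,G \right)} = \left(G + 3 \left(6 + 3\right)\right) G = \left(G + 3 \cdot 9\right) G = \left(G + 27\right) G = \left(27 + G\right) G = G \left(27 + G\right)$)
$H = \frac{76}{493}$ ($H = \left(-16\right) \frac{1}{29} + 24 \cdot \frac{1}{34} = - \frac{16}{29} + \frac{12}{17} = \frac{76}{493} \approx 0.15416$)
$S{\left(7,-1 \right)} \left(H + 83\right) = - (27 - 1) \left(\frac{76}{493} + 83\right) = \left(-1\right) 26 \cdot \frac{40995}{493} = \left(-26\right) \frac{40995}{493} = - \frac{1065870}{493}$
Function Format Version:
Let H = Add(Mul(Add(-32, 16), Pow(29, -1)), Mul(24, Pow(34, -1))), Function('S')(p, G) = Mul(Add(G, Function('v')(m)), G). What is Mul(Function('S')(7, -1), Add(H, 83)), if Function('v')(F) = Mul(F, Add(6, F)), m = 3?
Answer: Rational(-1065870, 493) ≈ -2162.0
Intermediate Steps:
Function('S')(p, G) = Mul(G, Add(27, G)) (Function('S')(p, G) = Mul(Add(G, Mul(3, Add(6, 3))), G) = Mul(Add(G, Mul(3, 9)), G) = Mul(Add(G, 27), G) = Mul(Add(27, G), G) = Mul(G, Add(27, G)))
H = Rational(76, 493) (H = Add(Mul(-16, Rational(1, 29)), Mul(24, Rational(1, 34))) = Add(Rational(-16, 29), Rational(12, 17)) = Rational(76, 493) ≈ 0.15416)
Mul(Function('S')(7, -1), Add(H, 83)) = Mul(Mul(-1, Add(27, -1)), Add(Rational(76, 493), 83)) = Mul(Mul(-1, 26), Rational(40995, 493)) = Mul(-26, Rational(40995, 493)) = Rational(-1065870, 493)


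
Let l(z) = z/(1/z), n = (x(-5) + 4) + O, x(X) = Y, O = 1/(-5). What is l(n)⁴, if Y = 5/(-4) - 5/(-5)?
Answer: 645753531245761/25600000000 ≈ 25225.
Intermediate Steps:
O = -⅕ ≈ -0.20000
Y = -¼ (Y = 5*(-¼) - 5*(-⅕) = -5/4 + 1 = -¼ ≈ -0.25000)
x(X) = -¼
n = 71/20 (n = (-¼ + 4) - ⅕ = 15/4 - ⅕ = 71/20 ≈ 3.5500)
l(z) = z² (l(z) = z*z = z²)
l(n)⁴ = ((71/20)²)⁴ = (5041/400)⁴ = 645753531245761/25600000000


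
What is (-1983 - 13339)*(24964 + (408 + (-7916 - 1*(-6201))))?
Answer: -362472554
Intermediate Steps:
(-1983 - 13339)*(24964 + (408 + (-7916 - 1*(-6201)))) = -15322*(24964 + (408 + (-7916 + 6201))) = -15322*(24964 + (408 - 1715)) = -15322*(24964 - 1307) = -15322*23657 = -362472554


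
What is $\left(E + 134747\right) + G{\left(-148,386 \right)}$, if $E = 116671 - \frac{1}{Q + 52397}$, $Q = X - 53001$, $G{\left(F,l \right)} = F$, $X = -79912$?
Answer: $\frac{20231255321}{80516} \approx 2.5127 \cdot 10^{5}$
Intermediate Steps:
$Q = -132913$ ($Q = -79912 - 53001 = -132913$)
$E = \frac{9393882237}{80516}$ ($E = 116671 - \frac{1}{-132913 + 52397} = 116671 - \frac{1}{-80516} = 116671 - - \frac{1}{80516} = 116671 + \frac{1}{80516} = \frac{9393882237}{80516} \approx 1.1667 \cdot 10^{5}$)
$\left(E + 134747\right) + G{\left(-148,386 \right)} = \left(\frac{9393882237}{80516} + 134747\right) - 148 = \frac{20243171689}{80516} - 148 = \frac{20231255321}{80516}$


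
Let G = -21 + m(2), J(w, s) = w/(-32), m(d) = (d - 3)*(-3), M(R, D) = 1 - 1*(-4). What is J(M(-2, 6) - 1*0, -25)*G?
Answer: 45/16 ≈ 2.8125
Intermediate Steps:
M(R, D) = 5 (M(R, D) = 1 + 4 = 5)
m(d) = 9 - 3*d (m(d) = (-3 + d)*(-3) = 9 - 3*d)
J(w, s) = -w/32 (J(w, s) = w*(-1/32) = -w/32)
G = -18 (G = -21 + (9 - 3*2) = -21 + (9 - 6) = -21 + 3 = -18)
J(M(-2, 6) - 1*0, -25)*G = -(5 - 1*0)/32*(-18) = -(5 + 0)/32*(-18) = -1/32*5*(-18) = -5/32*(-18) = 45/16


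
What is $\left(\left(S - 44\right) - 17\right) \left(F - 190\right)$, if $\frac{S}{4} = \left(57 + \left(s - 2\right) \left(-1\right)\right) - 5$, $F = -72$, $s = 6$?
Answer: $-34322$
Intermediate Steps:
$S = 192$ ($S = 4 \left(\left(57 + \left(6 - 2\right) \left(-1\right)\right) - 5\right) = 4 \left(\left(57 + 4 \left(-1\right)\right) - 5\right) = 4 \left(\left(57 - 4\right) - 5\right) = 4 \left(53 - 5\right) = 4 \cdot 48 = 192$)
$\left(\left(S - 44\right) - 17\right) \left(F - 190\right) = \left(\left(192 - 44\right) - 17\right) \left(-72 - 190\right) = \left(148 - 17\right) \left(-262\right) = 131 \left(-262\right) = -34322$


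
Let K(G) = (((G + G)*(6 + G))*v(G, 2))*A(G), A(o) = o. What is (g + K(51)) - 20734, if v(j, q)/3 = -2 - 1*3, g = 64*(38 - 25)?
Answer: -4467612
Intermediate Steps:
g = 832 (g = 64*13 = 832)
v(j, q) = -15 (v(j, q) = 3*(-2 - 1*3) = 3*(-2 - 3) = 3*(-5) = -15)
K(G) = -30*G²*(6 + G) (K(G) = (((G + G)*(6 + G))*(-15))*G = (((2*G)*(6 + G))*(-15))*G = ((2*G*(6 + G))*(-15))*G = (-30*G*(6 + G))*G = -30*G²*(6 + G))
(g + K(51)) - 20734 = (832 + 30*51²*(-6 - 1*51)) - 20734 = (832 + 30*2601*(-6 - 51)) - 20734 = (832 + 30*2601*(-57)) - 20734 = (832 - 4447710) - 20734 = -4446878 - 20734 = -4467612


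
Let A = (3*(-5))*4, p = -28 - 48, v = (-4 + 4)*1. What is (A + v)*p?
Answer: 4560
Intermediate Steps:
v = 0 (v = 0*1 = 0)
p = -76
A = -60 (A = -15*4 = -60)
(A + v)*p = (-60 + 0)*(-76) = -60*(-76) = 4560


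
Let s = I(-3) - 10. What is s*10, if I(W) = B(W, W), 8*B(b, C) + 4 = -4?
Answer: -110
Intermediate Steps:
B(b, C) = -1 (B(b, C) = -½ + (⅛)*(-4) = -½ - ½ = -1)
I(W) = -1
s = -11 (s = -1 - 10 = -11)
s*10 = -11*10 = -110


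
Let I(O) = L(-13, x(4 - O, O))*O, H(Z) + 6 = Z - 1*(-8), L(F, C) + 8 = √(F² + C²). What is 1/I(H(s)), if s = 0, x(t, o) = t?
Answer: 4/109 + √173/218 ≈ 0.097032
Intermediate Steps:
L(F, C) = -8 + √(C² + F²) (L(F, C) = -8 + √(F² + C²) = -8 + √(C² + F²))
H(Z) = 2 + Z (H(Z) = -6 + (Z - 1*(-8)) = -6 + (Z + 8) = -6 + (8 + Z) = 2 + Z)
I(O) = O*(-8 + √(169 + (4 - O)²)) (I(O) = (-8 + √((4 - O)² + (-13)²))*O = (-8 + √((4 - O)² + 169))*O = (-8 + √(169 + (4 - O)²))*O = O*(-8 + √(169 + (4 - O)²)))
1/I(H(s)) = 1/((2 + 0)*(-8 + √(169 + (-4 + (2 + 0))²))) = 1/(2*(-8 + √(169 + (-4 + 2)²))) = 1/(2*(-8 + √(169 + (-2)²))) = 1/(2*(-8 + √(169 + 4))) = 1/(2*(-8 + √173)) = 1/(-16 + 2*√173)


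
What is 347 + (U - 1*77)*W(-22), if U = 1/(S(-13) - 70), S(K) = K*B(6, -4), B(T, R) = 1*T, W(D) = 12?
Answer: -21352/37 ≈ -577.08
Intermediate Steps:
B(T, R) = T
S(K) = 6*K (S(K) = K*6 = 6*K)
U = -1/148 (U = 1/(6*(-13) - 70) = 1/(-78 - 70) = 1/(-148) = -1/148 ≈ -0.0067568)
347 + (U - 1*77)*W(-22) = 347 + (-1/148 - 1*77)*12 = 347 + (-1/148 - 77)*12 = 347 - 11397/148*12 = 347 - 34191/37 = -21352/37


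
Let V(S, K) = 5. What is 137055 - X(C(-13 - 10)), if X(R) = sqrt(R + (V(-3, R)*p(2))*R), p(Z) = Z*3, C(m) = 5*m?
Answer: 137055 - I*sqrt(3565) ≈ 1.3706e+5 - 59.708*I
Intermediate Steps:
p(Z) = 3*Z
X(R) = sqrt(31)*sqrt(R) (X(R) = sqrt(R + (5*(3*2))*R) = sqrt(R + (5*6)*R) = sqrt(R + 30*R) = sqrt(31*R) = sqrt(31)*sqrt(R))
137055 - X(C(-13 - 10)) = 137055 - sqrt(31)*sqrt(5*(-13 - 10)) = 137055 - sqrt(31)*sqrt(5*(-23)) = 137055 - sqrt(31)*sqrt(-115) = 137055 - sqrt(31)*I*sqrt(115) = 137055 - I*sqrt(3565)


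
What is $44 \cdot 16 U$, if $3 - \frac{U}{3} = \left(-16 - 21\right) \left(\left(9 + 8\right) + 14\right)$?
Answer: $2428800$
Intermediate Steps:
$U = 3450$ ($U = 9 - 3 \left(-16 - 21\right) \left(\left(9 + 8\right) + 14\right) = 9 - 3 \left(- 37 \left(17 + 14\right)\right) = 9 - 3 \left(\left(-37\right) 31\right) = 9 - -3441 = 9 + 3441 = 3450$)
$44 \cdot 16 U = 44 \cdot 16 \cdot 3450 = 704 \cdot 3450 = 2428800$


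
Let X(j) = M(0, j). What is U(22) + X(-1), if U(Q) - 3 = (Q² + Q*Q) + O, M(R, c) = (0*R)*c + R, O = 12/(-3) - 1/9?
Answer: 8702/9 ≈ 966.89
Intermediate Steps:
O = -37/9 (O = 12*(-⅓) - 1*⅑ = -4 - ⅑ = -37/9 ≈ -4.1111)
M(R, c) = R (M(R, c) = 0*c + R = 0 + R = R)
X(j) = 0
U(Q) = -10/9 + 2*Q² (U(Q) = 3 + ((Q² + Q*Q) - 37/9) = 3 + ((Q² + Q²) - 37/9) = 3 + (2*Q² - 37/9) = 3 + (-37/9 + 2*Q²) = -10/9 + 2*Q²)
U(22) + X(-1) = (-10/9 + 2*22²) + 0 = (-10/9 + 2*484) + 0 = (-10/9 + 968) + 0 = 8702/9 + 0 = 8702/9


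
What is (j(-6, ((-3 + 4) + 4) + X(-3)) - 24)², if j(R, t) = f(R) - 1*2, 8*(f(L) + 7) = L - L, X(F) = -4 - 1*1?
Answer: 1089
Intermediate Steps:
X(F) = -5 (X(F) = -4 - 1 = -5)
f(L) = -7 (f(L) = -7 + (L - L)/8 = -7 + (⅛)*0 = -7 + 0 = -7)
j(R, t) = -9 (j(R, t) = -7 - 1*2 = -7 - 2 = -9)
(j(-6, ((-3 + 4) + 4) + X(-3)) - 24)² = (-9 - 24)² = (-33)² = 1089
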